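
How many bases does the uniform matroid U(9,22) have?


Bases of U(9,22) are all 9-element subsets of the 22-element ground set.
Number of bases = C(22,9).
(22 choose 9) = 497420.

497420


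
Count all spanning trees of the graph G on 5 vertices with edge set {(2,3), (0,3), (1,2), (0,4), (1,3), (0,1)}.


By Kirchhoff's matrix tree theorem, the number of spanning trees equals
the determinant of any cofactor of the Laplacian matrix L.
G has 5 vertices and 6 edges.
Computing the (4 x 4) cofactor determinant gives 8.

8


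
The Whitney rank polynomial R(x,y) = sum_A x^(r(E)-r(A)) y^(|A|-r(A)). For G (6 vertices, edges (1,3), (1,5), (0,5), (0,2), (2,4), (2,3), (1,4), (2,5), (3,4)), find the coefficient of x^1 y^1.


R(x,y) = sum over A in 2^E of x^(r(E)-r(A)) * y^(|A|-r(A)).
G has 6 vertices, 9 edges. r(E) = 5.
Enumerate all 2^9 = 512 subsets.
Count subsets with r(E)-r(A)=1 and |A|-r(A)=1: 61.

61


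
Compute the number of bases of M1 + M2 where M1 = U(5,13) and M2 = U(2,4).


Bases of a direct sum M1 + M2: |B| = |B(M1)| * |B(M2)|.
|B(U(5,13))| = C(13,5) = 1287.
|B(U(2,4))| = C(4,2) = 6.
Total bases = 1287 * 6 = 7722.

7722


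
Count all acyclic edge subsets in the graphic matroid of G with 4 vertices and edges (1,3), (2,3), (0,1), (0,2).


An independent set in a graphic matroid is an acyclic edge subset.
G has 4 vertices and 4 edges.
Enumerate all 2^4 = 16 subsets, checking for acyclicity.
Total independent sets = 15.

15


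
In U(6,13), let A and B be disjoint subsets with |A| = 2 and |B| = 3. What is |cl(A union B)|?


|A union B| = 2 + 3 = 5 (disjoint).
In U(6,13), cl(S) = S if |S| < 6, else cl(S) = E.
Since 5 < 6, cl(A union B) = A union B.
|cl(A union B)| = 5.

5


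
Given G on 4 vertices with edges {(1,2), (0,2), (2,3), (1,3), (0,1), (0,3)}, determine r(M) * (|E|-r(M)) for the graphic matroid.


r(M) = |V| - c = 4 - 1 = 3.
nullity = |E| - r(M) = 6 - 3 = 3.
Product = 3 * 3 = 9.

9


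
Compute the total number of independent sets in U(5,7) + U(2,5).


For a direct sum, |I(M1+M2)| = |I(M1)| * |I(M2)|.
|I(U(5,7))| = sum C(7,k) for k=0..5 = 120.
|I(U(2,5))| = sum C(5,k) for k=0..2 = 16.
Total = 120 * 16 = 1920.

1920


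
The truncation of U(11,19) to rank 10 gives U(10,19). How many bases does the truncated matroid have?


Truncating U(11,19) to rank 10 gives U(10,19).
Bases of U(10,19) are all 10-element subsets of 19 elements.
Number of bases = (19 choose 10) = 92378.

92378


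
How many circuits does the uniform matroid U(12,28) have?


In U(12,28), circuits are the (13)-element subsets.
Any set of 13 elements is dependent, and removing any one element gives
an independent set of size 12, so it is a minimal dependent set.
Number of circuits = C(28,13) = 28! / (13! * 15!) = 37442160.

37442160


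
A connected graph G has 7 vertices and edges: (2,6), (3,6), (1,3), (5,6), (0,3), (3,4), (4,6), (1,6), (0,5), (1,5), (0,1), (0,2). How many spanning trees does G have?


By Kirchhoff's matrix tree theorem, the number of spanning trees equals
the determinant of any cofactor of the Laplacian matrix L.
G has 7 vertices and 12 edges.
Computing the (6 x 6) cofactor determinant gives 299.

299


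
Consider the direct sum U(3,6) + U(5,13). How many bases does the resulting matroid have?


Bases of a direct sum M1 + M2: |B| = |B(M1)| * |B(M2)|.
|B(U(3,6))| = C(6,3) = 20.
|B(U(5,13))| = C(13,5) = 1287.
Total bases = 20 * 1287 = 25740.

25740


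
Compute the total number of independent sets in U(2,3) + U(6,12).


For a direct sum, |I(M1+M2)| = |I(M1)| * |I(M2)|.
|I(U(2,3))| = sum C(3,k) for k=0..2 = 7.
|I(U(6,12))| = sum C(12,k) for k=0..6 = 2510.
Total = 7 * 2510 = 17570.

17570


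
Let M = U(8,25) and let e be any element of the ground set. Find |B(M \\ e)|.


Deleting e from U(8,25) gives U(8,24) since n > r.
Bases of U(8,24) = (24 choose 8) = 735471.

735471


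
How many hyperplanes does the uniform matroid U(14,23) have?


Hyperplanes of U(14,23) are flats of rank 13.
In a uniform matroid, these are exactly the (13)-element subsets.
Count = C(23,13) = 23! / (13! * 10!) = 1144066.

1144066


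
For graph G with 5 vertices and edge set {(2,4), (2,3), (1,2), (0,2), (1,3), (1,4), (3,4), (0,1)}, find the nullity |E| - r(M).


Cycle rank (nullity) = |E| - r(M) = |E| - (|V| - c).
|E| = 8, |V| = 5, c = 1.
Nullity = 8 - (5 - 1) = 8 - 4 = 4.

4


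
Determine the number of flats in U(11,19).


Flats of U(11,19): every subset of size < 11 is a flat, plus E itself.
Count = C(19,0) + C(19,1) + C(19,2) + C(19,3) + C(19,4) + C(19,5) + C(19,6) + C(19,7) + C(19,8) + C(19,9) + C(19,10) + 1
     = 1 + 19 + 171 + 969 + 3876 + 11628 + 27132 + 50388 + 75582 + 92378 + 92378 + 1
     = 354523.

354523


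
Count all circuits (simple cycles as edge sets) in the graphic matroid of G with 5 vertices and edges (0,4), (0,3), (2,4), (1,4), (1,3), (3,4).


A circuit in a graphic matroid = edge set of a simple cycle.
G has 5 vertices and 6 edges.
Enumerating all minimal edge subsets forming cycles...
Total circuits found: 3.

3


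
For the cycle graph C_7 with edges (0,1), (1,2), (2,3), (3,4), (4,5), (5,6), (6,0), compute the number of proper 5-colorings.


P(C_7, k) = (k-1)^7 + (-1)^7*(k-1).
P(5) = (4)^7 - 4
= 16384 - 4 = 16380.

16380


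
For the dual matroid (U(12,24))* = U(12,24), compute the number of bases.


The dual of U(r,n) is U(n-r, n) = U(12,24).
Bases of U(12,24) are all (12)-element subsets.
|B(M*)| = (24 choose 12) = 2704156.

2704156


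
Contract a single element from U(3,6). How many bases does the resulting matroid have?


Contracting e from U(3,6) gives U(2,5).
Bases of U(2,5) = C(5,2) = (5 * 4) / (1 * 2) = 10.

10


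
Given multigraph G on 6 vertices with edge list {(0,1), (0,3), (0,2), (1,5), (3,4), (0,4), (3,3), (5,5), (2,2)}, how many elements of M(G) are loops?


In a graphic matroid, a loop is a self-loop edge (u,u) with rank 0.
Examining all 9 edges for self-loops...
Self-loops found: (3,3), (5,5), (2,2)
Number of loops = 3.

3


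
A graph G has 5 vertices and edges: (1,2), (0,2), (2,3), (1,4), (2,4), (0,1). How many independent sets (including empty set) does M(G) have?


An independent set in a graphic matroid is an acyclic edge subset.
G has 5 vertices and 6 edges.
Enumerate all 2^6 = 64 subsets, checking for acyclicity.
Total independent sets = 48.

48


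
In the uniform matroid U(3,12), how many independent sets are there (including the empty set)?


Independent sets of U(3,12) are all subsets of size <= 3.
Count = (12 choose 0) + (12 choose 1) + (12 choose 2) + (12 choose 3)
     = 1 + 12 + 66 + 220
     = 299.

299


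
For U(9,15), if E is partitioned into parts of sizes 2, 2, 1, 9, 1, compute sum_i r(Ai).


r(Ai) = min(|Ai|, 9) for each part.
Sum = min(2,9) + min(2,9) + min(1,9) + min(9,9) + min(1,9)
    = 2 + 2 + 1 + 9 + 1
    = 15.

15


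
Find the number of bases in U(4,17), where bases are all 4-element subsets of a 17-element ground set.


Bases of U(4,17) are all 4-element subsets of the 17-element ground set.
Number of bases = C(17,4).
(17 choose 4) = 2380.

2380


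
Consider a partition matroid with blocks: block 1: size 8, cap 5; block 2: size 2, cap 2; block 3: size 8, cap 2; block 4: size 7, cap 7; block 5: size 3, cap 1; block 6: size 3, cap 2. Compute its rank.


Rank of a partition matroid = sum of min(|Si|, ci) for each block.
= min(8,5) + min(2,2) + min(8,2) + min(7,7) + min(3,1) + min(3,2)
= 5 + 2 + 2 + 7 + 1 + 2
= 19.

19


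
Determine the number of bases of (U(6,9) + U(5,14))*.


(M1+M2)* = M1* + M2*.
M1* = U(3,9), bases: C(9,3) = 84.
M2* = U(9,14), bases: C(14,9) = 2002.
|B(M*)| = 84 * 2002 = 168168.

168168


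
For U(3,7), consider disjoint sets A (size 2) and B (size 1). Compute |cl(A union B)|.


|A union B| = 2 + 1 = 3 (disjoint).
In U(3,7), cl(S) = S if |S| < 3, else cl(S) = E.
Since 3 >= 3, cl(A union B) = E.
|cl(A union B)| = 7.

7


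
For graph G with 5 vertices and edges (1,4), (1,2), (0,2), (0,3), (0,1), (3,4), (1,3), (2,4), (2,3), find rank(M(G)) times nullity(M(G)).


r(M) = |V| - c = 5 - 1 = 4.
nullity = |E| - r(M) = 9 - 4 = 5.
Product = 4 * 5 = 20.

20


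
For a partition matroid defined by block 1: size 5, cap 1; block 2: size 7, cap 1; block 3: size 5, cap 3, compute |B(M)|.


A basis picks exactly ci elements from block i.
Number of bases = product of C(|Si|, ci).
= C(5,1) * C(7,1) * C(5,3)
= 5 * 7 * 10
= 350.

350


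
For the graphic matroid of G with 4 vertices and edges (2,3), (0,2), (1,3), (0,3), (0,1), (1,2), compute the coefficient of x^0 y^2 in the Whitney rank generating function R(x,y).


R(x,y) = sum over A in 2^E of x^(r(E)-r(A)) * y^(|A|-r(A)).
G has 4 vertices, 6 edges. r(E) = 3.
Enumerate all 2^6 = 64 subsets.
Count subsets with r(E)-r(A)=0 and |A|-r(A)=2: 6.

6


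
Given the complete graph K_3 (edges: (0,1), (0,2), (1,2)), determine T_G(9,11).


T(K_3; x,y) = x^2 + x + y.
T(9,11) = 81 + 9 + 11 = 101.

101


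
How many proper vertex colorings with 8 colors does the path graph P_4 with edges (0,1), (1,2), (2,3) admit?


P(P_4, k) = k * (k-1)^(3).
P(8) = 8 * 7^3 = 8 * 343 = 2744.

2744


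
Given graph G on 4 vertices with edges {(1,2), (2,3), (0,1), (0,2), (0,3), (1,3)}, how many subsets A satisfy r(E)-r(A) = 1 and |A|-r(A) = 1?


R(x,y) = sum over A in 2^E of x^(r(E)-r(A)) * y^(|A|-r(A)).
G has 4 vertices, 6 edges. r(E) = 3.
Enumerate all 2^6 = 64 subsets.
Count subsets with r(E)-r(A)=1 and |A|-r(A)=1: 4.

4


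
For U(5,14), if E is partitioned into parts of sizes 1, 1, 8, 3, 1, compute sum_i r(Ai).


r(Ai) = min(|Ai|, 5) for each part.
Sum = min(1,5) + min(1,5) + min(8,5) + min(3,5) + min(1,5)
    = 1 + 1 + 5 + 3 + 1
    = 11.

11


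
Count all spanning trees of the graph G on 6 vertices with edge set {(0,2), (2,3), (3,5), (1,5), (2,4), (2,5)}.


By Kirchhoff's matrix tree theorem, the number of spanning trees equals
the determinant of any cofactor of the Laplacian matrix L.
G has 6 vertices and 6 edges.
Computing the (5 x 5) cofactor determinant gives 3.

3


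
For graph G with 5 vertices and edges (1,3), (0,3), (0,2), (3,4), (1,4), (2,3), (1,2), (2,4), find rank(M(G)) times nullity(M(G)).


r(M) = |V| - c = 5 - 1 = 4.
nullity = |E| - r(M) = 8 - 4 = 4.
Product = 4 * 4 = 16.

16


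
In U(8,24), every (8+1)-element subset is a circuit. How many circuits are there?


In U(8,24), circuits are the (9)-element subsets.
Any set of 9 elements is dependent, and removing any one element gives
an independent set of size 8, so it is a minimal dependent set.
Number of circuits = C(24,9) = 1307504.

1307504


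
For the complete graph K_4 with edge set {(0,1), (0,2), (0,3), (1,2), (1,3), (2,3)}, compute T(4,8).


T(K_4; x,y) = x^3 + 3x^2 + 4xy + 2x + y^3 + 3y^2 + 2y.
Substituting x=4, y=8:
= 64 + 48 + 128 + 8 + 512 + 192 + 16
= 968.

968


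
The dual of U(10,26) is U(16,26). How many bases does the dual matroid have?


The dual of U(r,n) is U(n-r, n) = U(16,26).
Bases of U(16,26) are all (16)-element subsets.
|B(M*)| = C(26,16) = 5311735.

5311735


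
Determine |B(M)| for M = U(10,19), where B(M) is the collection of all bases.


Bases of U(10,19) are all 10-element subsets of the 19-element ground set.
Number of bases = C(19,10).
C(19,10) = 19! / (10! * 9!) = 92378.

92378


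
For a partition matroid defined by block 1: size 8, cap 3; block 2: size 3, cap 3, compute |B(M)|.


A basis picks exactly ci elements from block i.
Number of bases = product of C(|Si|, ci).
= C(8,3) * C(3,3)
= 56 * 1
= 56.

56


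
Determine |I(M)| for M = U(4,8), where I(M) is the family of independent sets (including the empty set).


Independent sets of U(4,8) are all subsets of size <= 4.
Count = (8 choose 0) + (8 choose 1) + (8 choose 2) + (8 choose 3) + (8 choose 4)
     = 1 + 8 + 28 + 56 + 70
     = 163.

163


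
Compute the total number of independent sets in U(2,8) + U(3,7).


For a direct sum, |I(M1+M2)| = |I(M1)| * |I(M2)|.
|I(U(2,8))| = sum C(8,k) for k=0..2 = 37.
|I(U(3,7))| = sum C(7,k) for k=0..3 = 64.
Total = 37 * 64 = 2368.

2368


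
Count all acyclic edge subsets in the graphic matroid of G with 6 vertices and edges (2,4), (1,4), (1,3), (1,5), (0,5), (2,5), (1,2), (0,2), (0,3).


An independent set in a graphic matroid is an acyclic edge subset.
G has 6 vertices and 9 edges.
Enumerate all 2^9 = 512 subsets, checking for acyclicity.
Total independent sets = 292.

292


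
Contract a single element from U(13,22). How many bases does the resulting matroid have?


Contracting e from U(13,22) gives U(12,21).
Bases of U(12,21) = (21 choose 12) = 293930.

293930


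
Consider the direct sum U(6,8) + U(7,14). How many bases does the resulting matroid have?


Bases of a direct sum M1 + M2: |B| = |B(M1)| * |B(M2)|.
|B(U(6,8))| = C(8,6) = 28.
|B(U(7,14))| = C(14,7) = 3432.
Total bases = 28 * 3432 = 96096.

96096


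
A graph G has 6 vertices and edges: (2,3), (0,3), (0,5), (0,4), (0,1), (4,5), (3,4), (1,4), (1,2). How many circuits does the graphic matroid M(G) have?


A circuit in a graphic matroid = edge set of a simple cycle.
G has 6 vertices and 9 edges.
Enumerating all minimal edge subsets forming cycles...
Total circuits found: 12.

12


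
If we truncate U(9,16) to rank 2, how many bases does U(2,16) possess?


Truncating U(9,16) to rank 2 gives U(2,16).
Bases of U(2,16) are all 2-element subsets of 16 elements.
Number of bases = (16 choose 2) = 120.

120


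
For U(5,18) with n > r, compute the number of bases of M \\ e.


Deleting e from U(5,18) gives U(5,17) since n > r.
Bases of U(5,17) = C(17,5) = 6188.

6188


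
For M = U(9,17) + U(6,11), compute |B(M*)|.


(M1+M2)* = M1* + M2*.
M1* = U(8,17), bases: C(17,8) = 24310.
M2* = U(5,11), bases: C(11,5) = 462.
|B(M*)| = 24310 * 462 = 11231220.

11231220


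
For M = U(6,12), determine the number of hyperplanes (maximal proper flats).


Hyperplanes of U(6,12) are flats of rank 5.
In a uniform matroid, these are exactly the (5)-element subsets.
Count = C(12,5) = 12! / (5! * 7!) = 792.

792


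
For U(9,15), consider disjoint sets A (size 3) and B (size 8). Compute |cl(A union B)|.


|A union B| = 3 + 8 = 11 (disjoint).
In U(9,15), cl(S) = S if |S| < 9, else cl(S) = E.
Since 11 >= 9, cl(A union B) = E.
|cl(A union B)| = 15.

15


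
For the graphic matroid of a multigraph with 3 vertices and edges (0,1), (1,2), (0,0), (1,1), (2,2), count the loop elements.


In a graphic matroid, a loop is a self-loop edge (u,u) with rank 0.
Examining all 5 edges for self-loops...
Self-loops found: (0,0), (1,1), (2,2)
Number of loops = 3.

3


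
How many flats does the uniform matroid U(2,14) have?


Flats of U(2,14): every subset of size < 2 is a flat, plus E itself.
Count = C(14,0) + C(14,1) + 1
     = 1 + 14 + 1
     = 16.

16


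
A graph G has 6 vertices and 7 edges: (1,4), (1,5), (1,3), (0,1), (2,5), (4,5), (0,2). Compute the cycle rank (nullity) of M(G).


Cycle rank (nullity) = |E| - r(M) = |E| - (|V| - c).
|E| = 7, |V| = 6, c = 1.
Nullity = 7 - (6 - 1) = 7 - 5 = 2.

2


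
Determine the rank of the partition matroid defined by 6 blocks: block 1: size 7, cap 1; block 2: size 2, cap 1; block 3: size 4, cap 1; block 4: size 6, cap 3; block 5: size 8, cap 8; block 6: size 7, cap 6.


Rank of a partition matroid = sum of min(|Si|, ci) for each block.
= min(7,1) + min(2,1) + min(4,1) + min(6,3) + min(8,8) + min(7,6)
= 1 + 1 + 1 + 3 + 8 + 6
= 20.

20


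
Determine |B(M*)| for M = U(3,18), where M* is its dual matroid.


The dual of U(r,n) is U(n-r, n) = U(15,18).
Bases of U(15,18) are all (15)-element subsets.
|B(M*)| = (18 choose 15) = 816.

816


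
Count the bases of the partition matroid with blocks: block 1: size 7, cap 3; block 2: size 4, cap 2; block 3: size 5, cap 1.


A basis picks exactly ci elements from block i.
Number of bases = product of C(|Si|, ci).
= C(7,3) * C(4,2) * C(5,1)
= 35 * 6 * 5
= 1050.

1050


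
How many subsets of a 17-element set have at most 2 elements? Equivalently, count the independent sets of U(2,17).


Independent sets of U(2,17) are all subsets of size <= 2.
Count = C(17,0) + C(17,1) + C(17,2)
     = 1 + 17 + 136
     = 154.

154


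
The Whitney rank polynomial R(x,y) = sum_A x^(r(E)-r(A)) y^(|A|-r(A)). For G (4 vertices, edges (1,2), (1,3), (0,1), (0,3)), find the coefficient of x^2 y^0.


R(x,y) = sum over A in 2^E of x^(r(E)-r(A)) * y^(|A|-r(A)).
G has 4 vertices, 4 edges. r(E) = 3.
Enumerate all 2^4 = 16 subsets.
Count subsets with r(E)-r(A)=2 and |A|-r(A)=0: 4.

4


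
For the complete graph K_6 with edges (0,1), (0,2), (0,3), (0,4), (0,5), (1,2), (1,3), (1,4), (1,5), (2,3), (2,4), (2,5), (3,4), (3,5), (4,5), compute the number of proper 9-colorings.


P(K_6, k) = k(k-1)(k-2)...(k-5).
P(9) = (9) * (8) * (7) * (6) * (5) * (4) = 60480.

60480


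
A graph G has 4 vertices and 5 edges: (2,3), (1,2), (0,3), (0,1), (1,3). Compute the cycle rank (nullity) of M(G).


Cycle rank (nullity) = |E| - r(M) = |E| - (|V| - c).
|E| = 5, |V| = 4, c = 1.
Nullity = 5 - (4 - 1) = 5 - 3 = 2.

2


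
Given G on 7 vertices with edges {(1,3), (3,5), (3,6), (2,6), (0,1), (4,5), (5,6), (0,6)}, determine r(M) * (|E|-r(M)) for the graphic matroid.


r(M) = |V| - c = 7 - 1 = 6.
nullity = |E| - r(M) = 8 - 6 = 2.
Product = 6 * 2 = 12.

12


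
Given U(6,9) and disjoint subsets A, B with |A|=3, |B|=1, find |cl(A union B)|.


|A union B| = 3 + 1 = 4 (disjoint).
In U(6,9), cl(S) = S if |S| < 6, else cl(S) = E.
Since 4 < 6, cl(A union B) = A union B.
|cl(A union B)| = 4.

4


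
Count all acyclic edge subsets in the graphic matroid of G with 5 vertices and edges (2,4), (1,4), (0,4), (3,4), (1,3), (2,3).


An independent set in a graphic matroid is an acyclic edge subset.
G has 5 vertices and 6 edges.
Enumerate all 2^6 = 64 subsets, checking for acyclicity.
Total independent sets = 48.

48


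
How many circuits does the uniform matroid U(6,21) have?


In U(6,21), circuits are the (7)-element subsets.
Any set of 7 elements is dependent, and removing any one element gives
an independent set of size 6, so it is a minimal dependent set.
Number of circuits = C(21,7) = 116280.

116280


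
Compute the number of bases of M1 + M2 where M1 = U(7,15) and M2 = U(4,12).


Bases of a direct sum M1 + M2: |B| = |B(M1)| * |B(M2)|.
|B(U(7,15))| = C(15,7) = 6435.
|B(U(4,12))| = C(12,4) = 495.
Total bases = 6435 * 495 = 3185325.

3185325


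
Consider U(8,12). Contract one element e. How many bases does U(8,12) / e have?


Contracting e from U(8,12) gives U(7,11).
Bases of U(7,11) = C(11,7) = 330.

330


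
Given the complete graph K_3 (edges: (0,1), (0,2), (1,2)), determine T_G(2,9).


T(K_3; x,y) = x^2 + x + y.
T(2,9) = 4 + 2 + 9 = 15.

15


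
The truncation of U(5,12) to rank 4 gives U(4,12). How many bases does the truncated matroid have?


Truncating U(5,12) to rank 4 gives U(4,12).
Bases of U(4,12) are all 4-element subsets of 12 elements.
Number of bases = C(12,4) = (12 * 11 * 10 * 9) / (1 * 2 * 3 * 4) = 495.

495


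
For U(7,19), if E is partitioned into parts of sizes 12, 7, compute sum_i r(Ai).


r(Ai) = min(|Ai|, 7) for each part.
Sum = min(12,7) + min(7,7)
    = 7 + 7
    = 14.

14


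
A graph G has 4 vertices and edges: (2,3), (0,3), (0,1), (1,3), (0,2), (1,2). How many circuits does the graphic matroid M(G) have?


A circuit in a graphic matroid = edge set of a simple cycle.
G has 4 vertices and 6 edges.
Enumerating all minimal edge subsets forming cycles...
Total circuits found: 7.

7


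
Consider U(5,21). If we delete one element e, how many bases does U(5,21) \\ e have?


Deleting e from U(5,21) gives U(5,20) since n > r.
Bases of U(5,20) = C(20,5) = 20! / (5! * 15!) = 15504.

15504


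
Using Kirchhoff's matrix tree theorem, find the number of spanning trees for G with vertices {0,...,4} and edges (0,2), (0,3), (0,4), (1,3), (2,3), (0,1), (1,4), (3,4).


By Kirchhoff's matrix tree theorem, the number of spanning trees equals
the determinant of any cofactor of the Laplacian matrix L.
G has 5 vertices and 8 edges.
Computing the (4 x 4) cofactor determinant gives 40.

40


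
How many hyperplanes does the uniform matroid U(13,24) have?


Hyperplanes of U(13,24) are flats of rank 12.
In a uniform matroid, these are exactly the (12)-element subsets.
Count = C(24,12) = 2704156.

2704156


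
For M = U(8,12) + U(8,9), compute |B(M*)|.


(M1+M2)* = M1* + M2*.
M1* = U(4,12), bases: C(12,4) = 495.
M2* = U(1,9), bases: C(9,1) = 9.
|B(M*)| = 495 * 9 = 4455.

4455


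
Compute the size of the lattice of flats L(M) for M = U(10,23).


Flats of U(10,23): every subset of size < 10 is a flat, plus E itself.
Count = (23 choose 0) + (23 choose 1) + (23 choose 2) + (23 choose 3) + (23 choose 4) + (23 choose 5) + (23 choose 6) + (23 choose 7) + (23 choose 8) + (23 choose 9) + 1
     = 1 + 23 + 253 + 1771 + 8855 + 33649 + 100947 + 245157 + 490314 + 817190 + 1
     = 1698161.

1698161


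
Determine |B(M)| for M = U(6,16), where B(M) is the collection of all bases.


Bases of U(6,16) are all 6-element subsets of the 16-element ground set.
Number of bases = C(16,6).
C(16,6) = 8008.

8008


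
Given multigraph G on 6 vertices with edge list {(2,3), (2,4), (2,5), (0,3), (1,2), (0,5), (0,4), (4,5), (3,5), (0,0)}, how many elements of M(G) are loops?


In a graphic matroid, a loop is a self-loop edge (u,u) with rank 0.
Examining all 10 edges for self-loops...
Self-loops found: (0,0)
Number of loops = 1.

1


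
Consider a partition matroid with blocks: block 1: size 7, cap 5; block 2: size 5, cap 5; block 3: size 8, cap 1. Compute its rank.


Rank of a partition matroid = sum of min(|Si|, ci) for each block.
= min(7,5) + min(5,5) + min(8,1)
= 5 + 5 + 1
= 11.

11


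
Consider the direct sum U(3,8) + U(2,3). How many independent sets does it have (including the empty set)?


For a direct sum, |I(M1+M2)| = |I(M1)| * |I(M2)|.
|I(U(3,8))| = sum C(8,k) for k=0..3 = 93.
|I(U(2,3))| = sum C(3,k) for k=0..2 = 7.
Total = 93 * 7 = 651.

651


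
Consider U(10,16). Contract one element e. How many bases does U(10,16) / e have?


Contracting e from U(10,16) gives U(9,15).
Bases of U(9,15) = C(15,9) = 5005.

5005


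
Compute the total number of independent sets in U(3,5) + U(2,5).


For a direct sum, |I(M1+M2)| = |I(M1)| * |I(M2)|.
|I(U(3,5))| = sum C(5,k) for k=0..3 = 26.
|I(U(2,5))| = sum C(5,k) for k=0..2 = 16.
Total = 26 * 16 = 416.

416


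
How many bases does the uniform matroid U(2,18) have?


Bases of U(2,18) are all 2-element subsets of the 18-element ground set.
Number of bases = C(18,2).
C(18,2) = 18! / (2! * 16!) = 153.

153


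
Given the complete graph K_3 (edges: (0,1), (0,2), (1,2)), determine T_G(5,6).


T(K_3; x,y) = x^2 + x + y.
T(5,6) = 25 + 5 + 6 = 36.

36


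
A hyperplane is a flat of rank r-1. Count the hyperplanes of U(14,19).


Hyperplanes of U(14,19) are flats of rank 13.
In a uniform matroid, these are exactly the (13)-element subsets.
Count = C(19,13) = 19! / (13! * 6!) = 27132.

27132


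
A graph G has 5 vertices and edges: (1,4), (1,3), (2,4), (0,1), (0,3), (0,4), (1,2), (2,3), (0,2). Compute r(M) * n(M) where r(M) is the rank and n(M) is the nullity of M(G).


r(M) = |V| - c = 5 - 1 = 4.
nullity = |E| - r(M) = 9 - 4 = 5.
Product = 4 * 5 = 20.

20


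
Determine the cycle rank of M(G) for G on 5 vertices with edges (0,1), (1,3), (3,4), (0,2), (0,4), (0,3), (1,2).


Cycle rank (nullity) = |E| - r(M) = |E| - (|V| - c).
|E| = 7, |V| = 5, c = 1.
Nullity = 7 - (5 - 1) = 7 - 4 = 3.

3


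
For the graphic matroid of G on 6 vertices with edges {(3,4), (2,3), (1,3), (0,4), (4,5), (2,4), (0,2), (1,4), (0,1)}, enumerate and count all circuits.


A circuit in a graphic matroid = edge set of a simple cycle.
G has 6 vertices and 9 edges.
Enumerating all minimal edge subsets forming cycles...
Total circuits found: 13.

13


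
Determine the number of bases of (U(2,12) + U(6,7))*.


(M1+M2)* = M1* + M2*.
M1* = U(10,12), bases: C(12,10) = 66.
M2* = U(1,7), bases: C(7,1) = 7.
|B(M*)| = 66 * 7 = 462.

462


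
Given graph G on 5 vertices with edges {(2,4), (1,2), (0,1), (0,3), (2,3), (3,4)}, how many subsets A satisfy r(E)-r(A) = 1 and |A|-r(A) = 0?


R(x,y) = sum over A in 2^E of x^(r(E)-r(A)) * y^(|A|-r(A)).
G has 5 vertices, 6 edges. r(E) = 4.
Enumerate all 2^6 = 64 subsets.
Count subsets with r(E)-r(A)=1 and |A|-r(A)=0: 19.

19


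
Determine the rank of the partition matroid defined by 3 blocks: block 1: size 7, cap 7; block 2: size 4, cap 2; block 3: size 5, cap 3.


Rank of a partition matroid = sum of min(|Si|, ci) for each block.
= min(7,7) + min(4,2) + min(5,3)
= 7 + 2 + 3
= 12.

12


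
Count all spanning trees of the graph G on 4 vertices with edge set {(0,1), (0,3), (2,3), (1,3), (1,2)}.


By Kirchhoff's matrix tree theorem, the number of spanning trees equals
the determinant of any cofactor of the Laplacian matrix L.
G has 4 vertices and 5 edges.
Computing the (3 x 3) cofactor determinant gives 8.

8


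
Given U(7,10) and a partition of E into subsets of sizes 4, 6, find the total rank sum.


r(Ai) = min(|Ai|, 7) for each part.
Sum = min(4,7) + min(6,7)
    = 4 + 6
    = 10.

10


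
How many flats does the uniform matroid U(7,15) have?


Flats of U(7,15): every subset of size < 7 is a flat, plus E itself.
Count = C(15,0) + C(15,1) + C(15,2) + C(15,3) + C(15,4) + C(15,5) + C(15,6) + 1
     = 1 + 15 + 105 + 455 + 1365 + 3003 + 5005 + 1
     = 9950.

9950


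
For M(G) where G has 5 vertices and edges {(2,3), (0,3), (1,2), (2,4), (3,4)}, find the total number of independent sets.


An independent set in a graphic matroid is an acyclic edge subset.
G has 5 vertices and 5 edges.
Enumerate all 2^5 = 32 subsets, checking for acyclicity.
Total independent sets = 28.

28


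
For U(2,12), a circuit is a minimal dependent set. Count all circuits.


In U(2,12), circuits are the (3)-element subsets.
Any set of 3 elements is dependent, and removing any one element gives
an independent set of size 2, so it is a minimal dependent set.
Number of circuits = C(12,3) = 12! / (3! * 9!) = 220.

220


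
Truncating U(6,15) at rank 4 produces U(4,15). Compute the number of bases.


Truncating U(6,15) to rank 4 gives U(4,15).
Bases of U(4,15) are all 4-element subsets of 15 elements.
Number of bases = C(15,4) = 15! / (4! * 11!) = 1365.

1365


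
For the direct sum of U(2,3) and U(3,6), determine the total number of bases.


Bases of a direct sum M1 + M2: |B| = |B(M1)| * |B(M2)|.
|B(U(2,3))| = C(3,2) = 3.
|B(U(3,6))| = C(6,3) = 20.
Total bases = 3 * 20 = 60.

60


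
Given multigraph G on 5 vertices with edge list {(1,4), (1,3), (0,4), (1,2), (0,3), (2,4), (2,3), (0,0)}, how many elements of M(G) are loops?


In a graphic matroid, a loop is a self-loop edge (u,u) with rank 0.
Examining all 8 edges for self-loops...
Self-loops found: (0,0)
Number of loops = 1.

1


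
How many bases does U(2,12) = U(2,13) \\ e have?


Deleting e from U(2,13) gives U(2,12) since n > r.
Bases of U(2,12) = C(12,2) = 12! / (2! * 10!) = 66.

66


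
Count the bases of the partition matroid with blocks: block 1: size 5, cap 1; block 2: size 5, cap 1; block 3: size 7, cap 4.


A basis picks exactly ci elements from block i.
Number of bases = product of C(|Si|, ci).
= C(5,1) * C(5,1) * C(7,4)
= 5 * 5 * 35
= 875.

875


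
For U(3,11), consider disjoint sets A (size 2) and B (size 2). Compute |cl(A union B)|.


|A union B| = 2 + 2 = 4 (disjoint).
In U(3,11), cl(S) = S if |S| < 3, else cl(S) = E.
Since 4 >= 3, cl(A union B) = E.
|cl(A union B)| = 11.

11


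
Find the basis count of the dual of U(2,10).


The dual of U(r,n) is U(n-r, n) = U(8,10).
Bases of U(8,10) are all (8)-element subsets.
|B(M*)| = C(10,8) = 10! / (8! * 2!) = 45.

45


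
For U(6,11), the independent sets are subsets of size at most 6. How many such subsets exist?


Independent sets of U(6,11) are all subsets of size <= 6.
Count = (11 choose 0) + (11 choose 1) + (11 choose 2) + (11 choose 3) + (11 choose 4) + (11 choose 5) + (11 choose 6)
     = 1 + 11 + 55 + 165 + 330 + 462 + 462
     = 1486.

1486


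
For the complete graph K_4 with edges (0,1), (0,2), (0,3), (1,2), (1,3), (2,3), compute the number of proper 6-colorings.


P(K_4, k) = k(k-1)(k-2)...(k-3).
P(6) = (6) * (5) * (4) * (3) = 360.

360


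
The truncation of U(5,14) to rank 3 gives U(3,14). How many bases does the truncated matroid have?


Truncating U(5,14) to rank 3 gives U(3,14).
Bases of U(3,14) are all 3-element subsets of 14 elements.
Number of bases = C(14,3) = (14 * 13 * 12) / (1 * 2 * 3) = 364.

364


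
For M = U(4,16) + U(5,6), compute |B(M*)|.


(M1+M2)* = M1* + M2*.
M1* = U(12,16), bases: C(16,12) = 1820.
M2* = U(1,6), bases: C(6,1) = 6.
|B(M*)| = 1820 * 6 = 10920.

10920


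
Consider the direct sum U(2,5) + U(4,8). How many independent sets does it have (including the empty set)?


For a direct sum, |I(M1+M2)| = |I(M1)| * |I(M2)|.
|I(U(2,5))| = sum C(5,k) for k=0..2 = 16.
|I(U(4,8))| = sum C(8,k) for k=0..4 = 163.
Total = 16 * 163 = 2608.

2608


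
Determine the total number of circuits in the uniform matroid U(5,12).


In U(5,12), circuits are the (6)-element subsets.
Any set of 6 elements is dependent, and removing any one element gives
an independent set of size 5, so it is a minimal dependent set.
Number of circuits = C(12,6) = 12! / (6! * 6!) = 924.

924


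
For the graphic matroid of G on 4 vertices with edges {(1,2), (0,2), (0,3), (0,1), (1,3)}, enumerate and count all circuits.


A circuit in a graphic matroid = edge set of a simple cycle.
G has 4 vertices and 5 edges.
Enumerating all minimal edge subsets forming cycles...
Total circuits found: 3.

3


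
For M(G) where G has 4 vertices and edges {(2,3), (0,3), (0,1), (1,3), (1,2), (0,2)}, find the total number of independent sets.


An independent set in a graphic matroid is an acyclic edge subset.
G has 4 vertices and 6 edges.
Enumerate all 2^6 = 64 subsets, checking for acyclicity.
Total independent sets = 38.

38


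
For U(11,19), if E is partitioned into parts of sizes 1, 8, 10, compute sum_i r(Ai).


r(Ai) = min(|Ai|, 11) for each part.
Sum = min(1,11) + min(8,11) + min(10,11)
    = 1 + 8 + 10
    = 19.

19


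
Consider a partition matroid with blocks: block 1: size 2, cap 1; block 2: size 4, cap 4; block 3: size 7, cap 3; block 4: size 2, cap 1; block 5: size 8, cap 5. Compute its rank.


Rank of a partition matroid = sum of min(|Si|, ci) for each block.
= min(2,1) + min(4,4) + min(7,3) + min(2,1) + min(8,5)
= 1 + 4 + 3 + 1 + 5
= 14.

14


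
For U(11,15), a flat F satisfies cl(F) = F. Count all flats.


Flats of U(11,15): every subset of size < 11 is a flat, plus E itself.
Count = (15 choose 0) + (15 choose 1) + (15 choose 2) + (15 choose 3) + (15 choose 4) + (15 choose 5) + (15 choose 6) + (15 choose 7) + (15 choose 8) + (15 choose 9) + (15 choose 10) + 1
     = 1 + 15 + 105 + 455 + 1365 + 3003 + 5005 + 6435 + 6435 + 5005 + 3003 + 1
     = 30828.

30828


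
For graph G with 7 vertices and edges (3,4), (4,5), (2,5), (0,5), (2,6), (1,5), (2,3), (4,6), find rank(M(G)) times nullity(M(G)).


r(M) = |V| - c = 7 - 1 = 6.
nullity = |E| - r(M) = 8 - 6 = 2.
Product = 6 * 2 = 12.

12


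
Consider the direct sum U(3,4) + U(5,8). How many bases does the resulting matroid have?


Bases of a direct sum M1 + M2: |B| = |B(M1)| * |B(M2)|.
|B(U(3,4))| = C(4,3) = 4.
|B(U(5,8))| = C(8,5) = 56.
Total bases = 4 * 56 = 224.

224


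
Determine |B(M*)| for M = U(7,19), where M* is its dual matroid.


The dual of U(r,n) is U(n-r, n) = U(12,19).
Bases of U(12,19) are all (12)-element subsets.
|B(M*)| = (19 choose 12) = 50388.

50388


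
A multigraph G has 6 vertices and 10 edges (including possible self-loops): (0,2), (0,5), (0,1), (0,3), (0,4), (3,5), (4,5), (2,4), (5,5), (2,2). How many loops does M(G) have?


In a graphic matroid, a loop is a self-loop edge (u,u) with rank 0.
Examining all 10 edges for self-loops...
Self-loops found: (5,5), (2,2)
Number of loops = 2.

2


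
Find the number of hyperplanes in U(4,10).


Hyperplanes of U(4,10) are flats of rank 3.
In a uniform matroid, these are exactly the (3)-element subsets.
Count = C(10,3) = 10! / (3! * 7!) = 120.

120


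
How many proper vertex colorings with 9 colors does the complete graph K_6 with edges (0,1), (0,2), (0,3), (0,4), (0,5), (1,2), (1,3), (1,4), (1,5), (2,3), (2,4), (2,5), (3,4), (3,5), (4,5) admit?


P(K_6, k) = k(k-1)(k-2)...(k-5).
P(9) = (9) * (8) * (7) * (6) * (5) * (4) = 60480.

60480


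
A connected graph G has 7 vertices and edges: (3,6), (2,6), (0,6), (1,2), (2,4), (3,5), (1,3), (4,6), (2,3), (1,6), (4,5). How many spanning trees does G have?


By Kirchhoff's matrix tree theorem, the number of spanning trees equals
the determinant of any cofactor of the Laplacian matrix L.
G has 7 vertices and 11 edges.
Computing the (6 x 6) cofactor determinant gives 115.

115


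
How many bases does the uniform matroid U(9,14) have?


Bases of U(9,14) are all 9-element subsets of the 14-element ground set.
Number of bases = C(14,9).
(14 choose 9) = 2002.

2002


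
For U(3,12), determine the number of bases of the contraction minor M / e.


Contracting e from U(3,12) gives U(2,11).
Bases of U(2,11) = (11 choose 2) = 55.

55


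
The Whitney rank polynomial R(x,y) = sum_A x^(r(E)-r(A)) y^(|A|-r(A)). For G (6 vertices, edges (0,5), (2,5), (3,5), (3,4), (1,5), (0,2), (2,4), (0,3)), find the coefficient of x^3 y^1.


R(x,y) = sum over A in 2^E of x^(r(E)-r(A)) * y^(|A|-r(A)).
G has 6 vertices, 8 edges. r(E) = 5.
Enumerate all 2^8 = 256 subsets.
Count subsets with r(E)-r(A)=3 and |A|-r(A)=1: 2.

2


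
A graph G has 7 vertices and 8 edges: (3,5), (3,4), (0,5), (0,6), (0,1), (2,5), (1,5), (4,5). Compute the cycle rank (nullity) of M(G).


Cycle rank (nullity) = |E| - r(M) = |E| - (|V| - c).
|E| = 8, |V| = 7, c = 1.
Nullity = 8 - (7 - 1) = 8 - 6 = 2.

2


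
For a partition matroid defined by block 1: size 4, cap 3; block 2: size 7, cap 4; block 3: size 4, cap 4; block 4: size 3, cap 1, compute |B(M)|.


A basis picks exactly ci elements from block i.
Number of bases = product of C(|Si|, ci).
= C(4,3) * C(7,4) * C(4,4) * C(3,1)
= 4 * 35 * 1 * 3
= 420.

420


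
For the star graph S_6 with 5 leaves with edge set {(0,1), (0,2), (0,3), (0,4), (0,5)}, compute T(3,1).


A star on 6 vertices is a tree with 5 edges.
T(x,y) = x^(5) for any tree.
T(3,1) = 3^5 = 243.

243


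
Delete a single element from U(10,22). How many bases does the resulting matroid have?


Deleting e from U(10,22) gives U(10,21) since n > r.
Bases of U(10,21) = C(21,10) = 21! / (10! * 11!) = 352716.

352716


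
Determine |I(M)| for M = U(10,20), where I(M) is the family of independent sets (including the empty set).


Independent sets of U(10,20) are all subsets of size <= 10.
Count = (20 choose 0) + (20 choose 1) + (20 choose 2) + (20 choose 3) + (20 choose 4) + (20 choose 5) + (20 choose 6) + (20 choose 7) + (20 choose 8) + (20 choose 9) + (20 choose 10)
     = 1 + 20 + 190 + 1140 + 4845 + 15504 + 38760 + 77520 + 125970 + 167960 + 184756
     = 616666.

616666


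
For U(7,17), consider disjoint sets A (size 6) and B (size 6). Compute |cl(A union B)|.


|A union B| = 6 + 6 = 12 (disjoint).
In U(7,17), cl(S) = S if |S| < 7, else cl(S) = E.
Since 12 >= 7, cl(A union B) = E.
|cl(A union B)| = 17.

17


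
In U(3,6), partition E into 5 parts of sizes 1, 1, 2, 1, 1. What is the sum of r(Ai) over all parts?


r(Ai) = min(|Ai|, 3) for each part.
Sum = min(1,3) + min(1,3) + min(2,3) + min(1,3) + min(1,3)
    = 1 + 1 + 2 + 1 + 1
    = 6.

6


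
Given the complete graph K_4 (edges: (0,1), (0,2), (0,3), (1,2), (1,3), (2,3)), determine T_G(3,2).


T(K_4; x,y) = x^3 + 3x^2 + 4xy + 2x + y^3 + 3y^2 + 2y.
Substituting x=3, y=2:
= 27 + 27 + 24 + 6 + 8 + 12 + 4
= 108.

108


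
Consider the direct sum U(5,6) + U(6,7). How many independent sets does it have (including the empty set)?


For a direct sum, |I(M1+M2)| = |I(M1)| * |I(M2)|.
|I(U(5,6))| = sum C(6,k) for k=0..5 = 63.
|I(U(6,7))| = sum C(7,k) for k=0..6 = 127.
Total = 63 * 127 = 8001.

8001


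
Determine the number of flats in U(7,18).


Flats of U(7,18): every subset of size < 7 is a flat, plus E itself.
Count = (18 choose 0) + (18 choose 1) + (18 choose 2) + (18 choose 3) + (18 choose 4) + (18 choose 5) + (18 choose 6) + 1
     = 1 + 18 + 153 + 816 + 3060 + 8568 + 18564 + 1
     = 31181.

31181


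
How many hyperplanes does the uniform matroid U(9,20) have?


Hyperplanes of U(9,20) are flats of rank 8.
In a uniform matroid, these are exactly the (8)-element subsets.
Count = C(20,8) = 125970.

125970


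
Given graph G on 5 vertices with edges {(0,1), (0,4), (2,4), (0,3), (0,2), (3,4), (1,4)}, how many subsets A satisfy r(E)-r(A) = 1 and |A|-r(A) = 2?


R(x,y) = sum over A in 2^E of x^(r(E)-r(A)) * y^(|A|-r(A)).
G has 5 vertices, 7 edges. r(E) = 4.
Enumerate all 2^7 = 128 subsets.
Count subsets with r(E)-r(A)=1 and |A|-r(A)=2: 3.

3


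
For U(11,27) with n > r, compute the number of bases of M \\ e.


Deleting e from U(11,27) gives U(11,26) since n > r.
Bases of U(11,26) = (26 choose 11) = 7726160.

7726160


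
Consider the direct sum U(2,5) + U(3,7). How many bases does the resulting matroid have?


Bases of a direct sum M1 + M2: |B| = |B(M1)| * |B(M2)|.
|B(U(2,5))| = C(5,2) = 10.
|B(U(3,7))| = C(7,3) = 35.
Total bases = 10 * 35 = 350.

350


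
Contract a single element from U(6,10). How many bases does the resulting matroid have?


Contracting e from U(6,10) gives U(5,9).
Bases of U(5,9) = (9 choose 5) = 126.

126


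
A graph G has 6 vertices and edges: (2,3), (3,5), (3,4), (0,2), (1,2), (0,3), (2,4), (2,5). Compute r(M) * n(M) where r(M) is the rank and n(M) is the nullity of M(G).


r(M) = |V| - c = 6 - 1 = 5.
nullity = |E| - r(M) = 8 - 5 = 3.
Product = 5 * 3 = 15.

15


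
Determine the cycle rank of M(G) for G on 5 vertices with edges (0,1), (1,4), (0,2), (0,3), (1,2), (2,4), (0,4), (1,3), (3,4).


Cycle rank (nullity) = |E| - r(M) = |E| - (|V| - c).
|E| = 9, |V| = 5, c = 1.
Nullity = 9 - (5 - 1) = 9 - 4 = 5.

5


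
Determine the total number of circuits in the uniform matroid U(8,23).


In U(8,23), circuits are the (9)-element subsets.
Any set of 9 elements is dependent, and removing any one element gives
an independent set of size 8, so it is a minimal dependent set.
Number of circuits = (23 choose 9) = 817190.

817190


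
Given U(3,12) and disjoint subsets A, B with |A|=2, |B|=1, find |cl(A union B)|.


|A union B| = 2 + 1 = 3 (disjoint).
In U(3,12), cl(S) = S if |S| < 3, else cl(S) = E.
Since 3 >= 3, cl(A union B) = E.
|cl(A union B)| = 12.

12


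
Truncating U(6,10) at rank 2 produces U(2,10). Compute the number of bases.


Truncating U(6,10) to rank 2 gives U(2,10).
Bases of U(2,10) are all 2-element subsets of 10 elements.
Number of bases = C(10,2) = (10 * 9) / (1 * 2) = 45.

45


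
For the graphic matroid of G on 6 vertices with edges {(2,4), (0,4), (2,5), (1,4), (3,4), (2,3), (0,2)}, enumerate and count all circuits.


A circuit in a graphic matroid = edge set of a simple cycle.
G has 6 vertices and 7 edges.
Enumerating all minimal edge subsets forming cycles...
Total circuits found: 3.

3


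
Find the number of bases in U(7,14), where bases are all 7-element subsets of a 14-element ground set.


Bases of U(7,14) are all 7-element subsets of the 14-element ground set.
Number of bases = C(14,7).
(14 choose 7) = 3432.

3432


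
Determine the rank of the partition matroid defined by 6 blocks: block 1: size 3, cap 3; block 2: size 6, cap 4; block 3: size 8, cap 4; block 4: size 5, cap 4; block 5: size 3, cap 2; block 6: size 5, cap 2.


Rank of a partition matroid = sum of min(|Si|, ci) for each block.
= min(3,3) + min(6,4) + min(8,4) + min(5,4) + min(3,2) + min(5,2)
= 3 + 4 + 4 + 4 + 2 + 2
= 19.

19
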